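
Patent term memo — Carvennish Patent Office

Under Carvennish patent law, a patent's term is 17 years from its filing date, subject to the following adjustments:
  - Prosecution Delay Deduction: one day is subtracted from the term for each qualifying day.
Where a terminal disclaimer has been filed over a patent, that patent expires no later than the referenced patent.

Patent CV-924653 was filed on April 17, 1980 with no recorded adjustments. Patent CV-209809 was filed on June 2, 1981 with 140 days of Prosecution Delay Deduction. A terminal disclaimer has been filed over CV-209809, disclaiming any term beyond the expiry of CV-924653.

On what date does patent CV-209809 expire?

Natural term of CV-209809:
  Base: filing + 17 years → 2 June 1998.
  Prosecution Delay Deduction: −140 days → 13 January 1998.
Expiry of referenced patent CV-924653:
  Base: filing + 17 years → 17 April 1997.
Terminal disclaimer: CV-209809 expires on the earlier of 13 January 1998 and 17 April 1997.

April 17, 1997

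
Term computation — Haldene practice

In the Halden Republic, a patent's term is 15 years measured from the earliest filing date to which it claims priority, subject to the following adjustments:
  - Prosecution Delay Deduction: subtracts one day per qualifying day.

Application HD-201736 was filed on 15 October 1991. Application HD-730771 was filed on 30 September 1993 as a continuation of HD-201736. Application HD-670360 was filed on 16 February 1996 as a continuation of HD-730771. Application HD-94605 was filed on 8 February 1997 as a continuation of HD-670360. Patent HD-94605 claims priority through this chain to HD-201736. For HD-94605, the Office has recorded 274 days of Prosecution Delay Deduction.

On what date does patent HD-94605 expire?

Earliest priority filing: 15 October 1991.
Base term: 15 October 1991 + 15 years → 15 October 2006.
Prosecution Delay Deduction: −274 days → 14 January 2006.

2006-01-14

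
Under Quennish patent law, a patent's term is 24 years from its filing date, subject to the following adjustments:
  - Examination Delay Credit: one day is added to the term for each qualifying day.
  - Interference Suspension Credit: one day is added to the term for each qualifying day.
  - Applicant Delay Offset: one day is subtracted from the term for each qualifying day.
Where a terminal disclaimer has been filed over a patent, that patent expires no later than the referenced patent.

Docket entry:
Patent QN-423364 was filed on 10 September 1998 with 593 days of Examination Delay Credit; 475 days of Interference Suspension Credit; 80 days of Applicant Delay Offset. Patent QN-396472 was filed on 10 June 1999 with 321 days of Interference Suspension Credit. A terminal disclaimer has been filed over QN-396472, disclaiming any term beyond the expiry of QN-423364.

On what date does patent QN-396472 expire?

2024-04-26

Natural term of QN-396472:
  Base: filing + 24 years → 10 June 2023.
  Interference Suspension Credit: +321 days → 26 April 2024.
Expiry of referenced patent QN-423364:
  Base: filing + 24 years → 10 September 2022.
  Examination Delay Credit: +593 days → 25 April 2024.
  Interference Suspension Credit: +475 days → 13 August 2025.
  Applicant Delay Offset: −80 days → 25 May 2025.
Terminal disclaimer: QN-396472 expires on the earlier of 26 April 2024 and 25 May 2025.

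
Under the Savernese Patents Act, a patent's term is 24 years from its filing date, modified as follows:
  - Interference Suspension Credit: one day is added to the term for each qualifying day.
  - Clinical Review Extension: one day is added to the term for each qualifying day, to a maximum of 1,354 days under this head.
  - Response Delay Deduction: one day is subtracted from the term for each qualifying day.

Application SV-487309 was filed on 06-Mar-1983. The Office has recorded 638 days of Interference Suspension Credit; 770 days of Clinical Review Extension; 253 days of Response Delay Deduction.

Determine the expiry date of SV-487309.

May 4, 2010

Base term: filing date + 24 years → 6 March 2007.
Interference Suspension Credit: +638 days → 3 December 2008.
Clinical Review Extension: 770 days (within the 1354-day cap) → +770 days → 12 January 2011.
Response Delay Deduction: −253 days → 4 May 2010.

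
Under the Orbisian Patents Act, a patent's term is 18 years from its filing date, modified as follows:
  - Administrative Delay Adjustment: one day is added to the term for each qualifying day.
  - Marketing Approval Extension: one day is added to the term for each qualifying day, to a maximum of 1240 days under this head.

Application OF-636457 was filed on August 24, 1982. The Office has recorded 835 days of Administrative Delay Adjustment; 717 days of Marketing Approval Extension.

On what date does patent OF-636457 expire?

Base term: filing date + 18 years → 24 August 2000.
Administrative Delay Adjustment: +835 days → 7 December 2002.
Marketing Approval Extension: 717 days (within the 1240-day cap) → +717 days → 23 November 2004.

November 23, 2004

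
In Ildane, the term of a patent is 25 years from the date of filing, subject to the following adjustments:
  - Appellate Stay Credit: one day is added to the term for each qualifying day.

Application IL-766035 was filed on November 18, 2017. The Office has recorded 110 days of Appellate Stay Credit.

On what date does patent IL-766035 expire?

2043-03-08

Base term: filing date + 25 years → 18 November 2042.
Appellate Stay Credit: +110 days → 8 March 2043.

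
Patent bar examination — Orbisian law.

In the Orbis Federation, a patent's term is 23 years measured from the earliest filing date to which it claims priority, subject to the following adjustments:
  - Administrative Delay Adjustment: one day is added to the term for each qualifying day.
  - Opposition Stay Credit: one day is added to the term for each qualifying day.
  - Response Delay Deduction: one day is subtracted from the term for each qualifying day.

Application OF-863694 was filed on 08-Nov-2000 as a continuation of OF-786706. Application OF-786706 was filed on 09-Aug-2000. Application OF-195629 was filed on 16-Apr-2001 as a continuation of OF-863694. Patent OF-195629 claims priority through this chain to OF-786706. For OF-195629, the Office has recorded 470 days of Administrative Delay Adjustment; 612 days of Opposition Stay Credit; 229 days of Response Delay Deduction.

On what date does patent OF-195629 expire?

2025-12-09

Earliest priority filing: 9 August 2000.
Base term: 9 August 2000 + 23 years → 9 August 2023.
Administrative Delay Adjustment: +470 days → 21 November 2024.
Opposition Stay Credit: +612 days → 26 July 2026.
Response Delay Deduction: −229 days → 9 December 2025.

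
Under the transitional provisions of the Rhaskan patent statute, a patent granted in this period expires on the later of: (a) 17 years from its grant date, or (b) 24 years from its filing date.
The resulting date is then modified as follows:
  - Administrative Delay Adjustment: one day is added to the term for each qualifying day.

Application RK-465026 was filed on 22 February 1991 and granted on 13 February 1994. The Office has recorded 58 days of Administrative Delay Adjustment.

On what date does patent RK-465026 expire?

April 21, 2015

(a) grant + 17 years → 13 February 2011.
(b) filing + 24 years → 22 February 2015.
Later of the two: 22 February 2015.
Administrative Delay Adjustment: +58 days → 21 April 2015.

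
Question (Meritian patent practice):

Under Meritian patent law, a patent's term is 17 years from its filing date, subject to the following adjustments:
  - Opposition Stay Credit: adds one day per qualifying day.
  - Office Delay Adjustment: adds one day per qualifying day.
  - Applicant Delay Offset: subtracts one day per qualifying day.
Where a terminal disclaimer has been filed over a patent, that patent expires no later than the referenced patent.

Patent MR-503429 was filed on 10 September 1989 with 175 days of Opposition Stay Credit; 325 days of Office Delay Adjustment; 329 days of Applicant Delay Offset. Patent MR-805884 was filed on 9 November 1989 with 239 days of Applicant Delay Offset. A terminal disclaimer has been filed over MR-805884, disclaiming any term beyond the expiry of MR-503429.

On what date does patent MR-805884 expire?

Natural term of MR-805884:
  Base: filing + 17 years → 9 November 2006.
  Applicant Delay Offset: −239 days → 15 March 2006.
Expiry of referenced patent MR-503429:
  Base: filing + 17 years → 10 September 2006.
  Opposition Stay Credit: +175 days → 4 March 2007.
  Office Delay Adjustment: +325 days → 23 January 2008.
  Applicant Delay Offset: −329 days → 28 February 2007.
Terminal disclaimer: MR-805884 expires on the earlier of 15 March 2006 and 28 February 2007.

2006-03-15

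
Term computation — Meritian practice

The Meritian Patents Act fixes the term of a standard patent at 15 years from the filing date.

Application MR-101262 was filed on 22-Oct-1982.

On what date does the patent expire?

Filing date + 15 years → 22 October 1997.

1997-10-22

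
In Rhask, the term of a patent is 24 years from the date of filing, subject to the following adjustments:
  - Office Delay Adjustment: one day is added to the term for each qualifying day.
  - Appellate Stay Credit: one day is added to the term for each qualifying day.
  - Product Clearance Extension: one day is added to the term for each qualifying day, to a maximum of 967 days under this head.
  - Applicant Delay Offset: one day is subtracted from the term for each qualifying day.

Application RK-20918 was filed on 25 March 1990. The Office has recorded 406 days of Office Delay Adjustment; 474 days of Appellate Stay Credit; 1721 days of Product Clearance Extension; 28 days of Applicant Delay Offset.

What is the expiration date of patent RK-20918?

Base term: filing date + 24 years → 25 March 2014.
Office Delay Adjustment: +406 days → 5 May 2015.
Appellate Stay Credit: +474 days → 21 August 2016.
Product Clearance Extension: 1721 days claimed exceeds the 967-day cap, so +967 days → 15 April 2019.
Applicant Delay Offset: −28 days → 18 March 2019.

March 18, 2019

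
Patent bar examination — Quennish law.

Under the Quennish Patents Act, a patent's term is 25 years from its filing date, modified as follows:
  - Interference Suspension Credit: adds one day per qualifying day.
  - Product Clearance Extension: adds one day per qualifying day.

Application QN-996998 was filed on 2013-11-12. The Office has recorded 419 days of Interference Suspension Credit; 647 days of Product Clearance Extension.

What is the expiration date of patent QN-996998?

Base term: filing date + 25 years → 12 November 2038.
Interference Suspension Credit: +419 days → 5 January 2040.
Product Clearance Extension: +647 days → 13 October 2041.

October 13, 2041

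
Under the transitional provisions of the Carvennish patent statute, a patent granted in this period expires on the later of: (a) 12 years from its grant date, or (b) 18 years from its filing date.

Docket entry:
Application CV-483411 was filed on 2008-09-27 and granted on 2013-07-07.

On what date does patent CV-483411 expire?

(a) grant + 12 years → 7 July 2025.
(b) filing + 18 years → 27 September 2026.
Later of the two: 27 September 2026.

2026-09-27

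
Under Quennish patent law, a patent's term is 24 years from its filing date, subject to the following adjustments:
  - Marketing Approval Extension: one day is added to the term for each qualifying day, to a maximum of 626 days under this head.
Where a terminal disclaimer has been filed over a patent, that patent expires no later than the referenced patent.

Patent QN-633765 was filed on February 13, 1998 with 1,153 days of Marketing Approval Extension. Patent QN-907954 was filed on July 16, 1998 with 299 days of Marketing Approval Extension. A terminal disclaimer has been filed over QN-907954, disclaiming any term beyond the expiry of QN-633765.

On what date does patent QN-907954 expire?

2023-05-11

Natural term of QN-907954:
  Base: filing + 24 years → 16 July 2022.
  Marketing Approval Extension: 299 days (within the 626-day cap) → +299 days → 11 May 2023.
Expiry of referenced patent QN-633765:
  Base: filing + 24 years → 13 February 2022.
  Marketing Approval Extension: 1153 days claimed exceeds the 626-day cap, so +626 days → 1 November 2023.
Terminal disclaimer: QN-907954 expires on the earlier of 11 May 2023 and 1 November 2023.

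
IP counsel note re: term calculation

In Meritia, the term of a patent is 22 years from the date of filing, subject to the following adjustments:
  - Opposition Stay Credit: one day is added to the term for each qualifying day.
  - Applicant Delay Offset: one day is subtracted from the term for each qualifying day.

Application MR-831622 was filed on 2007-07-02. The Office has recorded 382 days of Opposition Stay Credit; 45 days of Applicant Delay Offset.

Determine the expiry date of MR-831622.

Base term: filing date + 22 years → 2 July 2029.
Opposition Stay Credit: +382 days → 19 July 2030.
Applicant Delay Offset: −45 days → 4 June 2030.

2030-06-04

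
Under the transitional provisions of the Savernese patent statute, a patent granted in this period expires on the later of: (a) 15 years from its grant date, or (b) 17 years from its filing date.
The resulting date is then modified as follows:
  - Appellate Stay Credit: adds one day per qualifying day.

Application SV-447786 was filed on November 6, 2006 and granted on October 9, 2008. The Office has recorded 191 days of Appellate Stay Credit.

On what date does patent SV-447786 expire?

May 15, 2024

(a) grant + 15 years → 9 October 2023.
(b) filing + 17 years → 6 November 2023.
Later of the two: 6 November 2023.
Appellate Stay Credit: +191 days → 15 May 2024.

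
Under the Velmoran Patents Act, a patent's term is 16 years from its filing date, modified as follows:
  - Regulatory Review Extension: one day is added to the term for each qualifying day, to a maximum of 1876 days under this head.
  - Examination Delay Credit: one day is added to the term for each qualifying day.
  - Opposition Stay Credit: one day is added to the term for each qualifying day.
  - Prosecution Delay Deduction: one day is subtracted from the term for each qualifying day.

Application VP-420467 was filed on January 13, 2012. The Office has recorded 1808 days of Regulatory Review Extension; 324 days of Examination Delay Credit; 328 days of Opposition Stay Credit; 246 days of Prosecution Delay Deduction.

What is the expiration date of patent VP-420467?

Base term: filing date + 16 years → 13 January 2028.
Regulatory Review Extension: 1808 days (within the 1876-day cap) → +1808 days → 25 December 2032.
Examination Delay Credit: +324 days → 14 November 2033.
Opposition Stay Credit: +328 days → 8 October 2034.
Prosecution Delay Deduction: −246 days → 4 February 2034.

February 4, 2034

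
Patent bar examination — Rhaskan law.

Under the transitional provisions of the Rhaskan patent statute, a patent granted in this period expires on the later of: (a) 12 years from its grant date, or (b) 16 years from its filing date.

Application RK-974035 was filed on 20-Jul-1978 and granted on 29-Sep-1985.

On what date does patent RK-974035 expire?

(a) grant + 12 years → 29 September 1997.
(b) filing + 16 years → 20 July 1994.
Later of the two: 29 September 1997.

September 29, 1997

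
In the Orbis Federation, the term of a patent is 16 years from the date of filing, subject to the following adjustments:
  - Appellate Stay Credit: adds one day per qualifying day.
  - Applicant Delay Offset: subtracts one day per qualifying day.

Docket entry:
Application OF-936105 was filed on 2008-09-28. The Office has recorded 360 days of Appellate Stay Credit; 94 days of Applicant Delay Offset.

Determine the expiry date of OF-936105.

June 21, 2025

Base term: filing date + 16 years → 28 September 2024.
Appellate Stay Credit: +360 days → 23 September 2025.
Applicant Delay Offset: −94 days → 21 June 2025.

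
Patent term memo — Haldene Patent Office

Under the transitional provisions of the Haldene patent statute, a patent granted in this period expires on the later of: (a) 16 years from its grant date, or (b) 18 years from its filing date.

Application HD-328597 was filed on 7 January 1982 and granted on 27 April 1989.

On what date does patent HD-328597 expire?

(a) grant + 16 years → 27 April 2005.
(b) filing + 18 years → 7 January 2000.
Later of the two: 27 April 2005.

April 27, 2005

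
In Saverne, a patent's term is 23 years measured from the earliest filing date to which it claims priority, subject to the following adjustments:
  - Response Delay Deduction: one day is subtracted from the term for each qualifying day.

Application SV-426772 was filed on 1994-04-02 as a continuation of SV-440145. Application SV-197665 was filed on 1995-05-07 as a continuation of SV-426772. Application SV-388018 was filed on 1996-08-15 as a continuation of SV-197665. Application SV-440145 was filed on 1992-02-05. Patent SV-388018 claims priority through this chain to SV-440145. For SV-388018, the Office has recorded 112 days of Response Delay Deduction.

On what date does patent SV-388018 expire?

October 16, 2014

Earliest priority filing: 5 February 1992.
Base term: 5 February 1992 + 23 years → 5 February 2015.
Response Delay Deduction: −112 days → 16 October 2014.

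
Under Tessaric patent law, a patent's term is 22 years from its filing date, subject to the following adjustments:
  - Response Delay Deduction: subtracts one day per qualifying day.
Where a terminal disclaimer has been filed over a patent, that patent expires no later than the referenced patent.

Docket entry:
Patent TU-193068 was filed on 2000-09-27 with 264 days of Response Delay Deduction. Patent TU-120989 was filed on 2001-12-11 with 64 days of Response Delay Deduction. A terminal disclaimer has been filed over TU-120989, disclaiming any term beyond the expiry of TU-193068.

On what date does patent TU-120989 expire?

2022-01-06

Natural term of TU-120989:
  Base: filing + 22 years → 11 December 2023.
  Response Delay Deduction: −64 days → 8 October 2023.
Expiry of referenced patent TU-193068:
  Base: filing + 22 years → 27 September 2022.
  Response Delay Deduction: −264 days → 6 January 2022.
Terminal disclaimer: TU-120989 expires on the earlier of 8 October 2023 and 6 January 2022.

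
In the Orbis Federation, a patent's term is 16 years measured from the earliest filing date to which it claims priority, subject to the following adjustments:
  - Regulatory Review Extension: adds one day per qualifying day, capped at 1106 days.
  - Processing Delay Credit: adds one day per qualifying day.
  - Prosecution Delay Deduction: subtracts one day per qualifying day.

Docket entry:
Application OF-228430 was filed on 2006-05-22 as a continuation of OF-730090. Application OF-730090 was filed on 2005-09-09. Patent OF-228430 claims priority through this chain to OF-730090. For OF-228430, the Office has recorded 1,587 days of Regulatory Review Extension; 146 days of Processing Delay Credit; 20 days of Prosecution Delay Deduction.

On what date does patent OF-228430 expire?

January 23, 2025

Earliest priority filing: 9 September 2005.
Base term: 9 September 2005 + 16 years → 9 September 2021.
Regulatory Review Extension: 1587 days claimed exceeds the 1106-day cap, so +1106 days → 19 September 2024.
Processing Delay Credit: +146 days → 12 February 2025.
Prosecution Delay Deduction: −20 days → 23 January 2025.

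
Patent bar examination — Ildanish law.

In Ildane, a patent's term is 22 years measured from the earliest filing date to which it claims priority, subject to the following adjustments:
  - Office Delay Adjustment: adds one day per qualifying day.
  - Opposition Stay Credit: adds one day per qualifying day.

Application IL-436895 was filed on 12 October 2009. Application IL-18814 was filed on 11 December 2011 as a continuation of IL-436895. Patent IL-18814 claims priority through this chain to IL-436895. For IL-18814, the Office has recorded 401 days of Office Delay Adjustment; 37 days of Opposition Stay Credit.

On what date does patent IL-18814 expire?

2032-12-23

Earliest priority filing: 12 October 2009.
Base term: 12 October 2009 + 22 years → 12 October 2031.
Office Delay Adjustment: +401 days → 16 November 2032.
Opposition Stay Credit: +37 days → 23 December 2032.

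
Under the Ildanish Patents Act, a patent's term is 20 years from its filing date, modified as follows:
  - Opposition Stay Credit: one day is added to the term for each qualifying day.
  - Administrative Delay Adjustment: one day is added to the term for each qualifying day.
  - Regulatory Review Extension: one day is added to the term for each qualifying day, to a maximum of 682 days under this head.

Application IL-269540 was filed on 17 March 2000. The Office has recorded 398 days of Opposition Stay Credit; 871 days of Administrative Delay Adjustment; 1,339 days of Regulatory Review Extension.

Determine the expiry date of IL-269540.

Base term: filing date + 20 years → 17 March 2020.
Opposition Stay Credit: +398 days → 19 April 2021.
Administrative Delay Adjustment: +871 days → 7 September 2023.
Regulatory Review Extension: 1339 days claimed exceeds the 682-day cap, so +682 days → 20 July 2025.

2025-07-20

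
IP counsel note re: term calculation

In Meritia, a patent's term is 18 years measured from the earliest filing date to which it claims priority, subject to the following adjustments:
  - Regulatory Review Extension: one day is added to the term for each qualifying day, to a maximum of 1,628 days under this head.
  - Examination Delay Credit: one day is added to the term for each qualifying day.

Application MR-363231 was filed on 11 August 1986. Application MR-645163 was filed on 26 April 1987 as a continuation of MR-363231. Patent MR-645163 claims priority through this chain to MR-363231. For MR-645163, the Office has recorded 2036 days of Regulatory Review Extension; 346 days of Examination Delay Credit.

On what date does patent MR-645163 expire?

Earliest priority filing: 11 August 1986.
Base term: 11 August 1986 + 18 years → 11 August 2004.
Regulatory Review Extension: 2036 days claimed exceeds the 1628-day cap, so +1628 days → 25 January 2009.
Examination Delay Credit: +346 days → 6 January 2010.

January 6, 2010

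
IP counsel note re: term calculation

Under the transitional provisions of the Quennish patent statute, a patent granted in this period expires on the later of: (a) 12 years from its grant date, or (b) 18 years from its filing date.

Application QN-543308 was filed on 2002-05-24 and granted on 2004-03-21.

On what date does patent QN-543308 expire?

(a) grant + 12 years → 21 March 2016.
(b) filing + 18 years → 24 May 2020.
Later of the two: 24 May 2020.

2020-05-24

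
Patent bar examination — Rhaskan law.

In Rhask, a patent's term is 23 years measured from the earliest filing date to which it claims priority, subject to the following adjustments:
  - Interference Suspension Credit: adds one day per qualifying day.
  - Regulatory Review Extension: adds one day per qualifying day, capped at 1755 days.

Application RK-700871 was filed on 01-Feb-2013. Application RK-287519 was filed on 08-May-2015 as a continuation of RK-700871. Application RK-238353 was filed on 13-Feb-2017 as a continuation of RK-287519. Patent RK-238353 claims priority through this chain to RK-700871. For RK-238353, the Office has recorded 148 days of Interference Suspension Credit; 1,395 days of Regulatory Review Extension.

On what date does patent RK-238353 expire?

April 23, 2040

Earliest priority filing: 1 February 2013.
Base term: 1 February 2013 + 23 years → 1 February 2036.
Interference Suspension Credit: +148 days → 28 June 2036.
Regulatory Review Extension: 1395 days (within the 1755-day cap) → +1395 days → 23 April 2040.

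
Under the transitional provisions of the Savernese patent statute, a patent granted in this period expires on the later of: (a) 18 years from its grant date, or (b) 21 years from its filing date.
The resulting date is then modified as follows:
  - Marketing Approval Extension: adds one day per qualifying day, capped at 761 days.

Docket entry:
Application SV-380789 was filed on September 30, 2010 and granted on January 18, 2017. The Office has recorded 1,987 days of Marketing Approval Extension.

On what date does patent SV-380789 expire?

February 17, 2037

(a) grant + 18 years → 18 January 2035.
(b) filing + 21 years → 30 September 2031.
Later of the two: 18 January 2035.
Marketing Approval Extension: 1987 days claimed exceeds the 761-day cap, so +761 days → 17 February 2037.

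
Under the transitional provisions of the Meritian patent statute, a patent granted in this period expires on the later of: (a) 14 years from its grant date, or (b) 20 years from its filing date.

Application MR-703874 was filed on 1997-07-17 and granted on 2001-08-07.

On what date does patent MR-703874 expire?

July 17, 2017

(a) grant + 14 years → 7 August 2015.
(b) filing + 20 years → 17 July 2017.
Later of the two: 17 July 2017.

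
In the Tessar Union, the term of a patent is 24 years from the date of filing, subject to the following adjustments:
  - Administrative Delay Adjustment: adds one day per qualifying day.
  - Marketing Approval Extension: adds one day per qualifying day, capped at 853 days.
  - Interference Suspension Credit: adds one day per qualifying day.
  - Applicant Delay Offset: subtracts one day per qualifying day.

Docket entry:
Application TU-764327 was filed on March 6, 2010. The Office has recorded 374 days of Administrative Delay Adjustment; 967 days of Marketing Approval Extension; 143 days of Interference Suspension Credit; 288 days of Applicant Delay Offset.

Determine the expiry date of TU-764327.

Base term: filing date + 24 years → 6 March 2034.
Administrative Delay Adjustment: +374 days → 15 March 2035.
Marketing Approval Extension: 967 days claimed exceeds the 853-day cap, so +853 days → 15 July 2037.
Interference Suspension Credit: +143 days → 5 December 2037.
Applicant Delay Offset: −288 days → 20 February 2037.

February 20, 2037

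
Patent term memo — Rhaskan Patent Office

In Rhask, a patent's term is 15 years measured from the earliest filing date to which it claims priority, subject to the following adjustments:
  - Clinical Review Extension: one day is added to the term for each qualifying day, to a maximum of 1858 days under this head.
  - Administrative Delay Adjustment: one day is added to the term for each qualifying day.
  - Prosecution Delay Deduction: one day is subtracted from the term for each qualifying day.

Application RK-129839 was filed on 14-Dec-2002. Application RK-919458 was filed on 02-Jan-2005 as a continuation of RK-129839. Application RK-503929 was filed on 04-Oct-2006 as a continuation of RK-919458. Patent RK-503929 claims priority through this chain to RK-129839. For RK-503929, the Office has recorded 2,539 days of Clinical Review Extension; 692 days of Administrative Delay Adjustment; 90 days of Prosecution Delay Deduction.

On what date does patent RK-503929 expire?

Earliest priority filing: 14 December 2002.
Base term: 14 December 2002 + 15 years → 14 December 2017.
Clinical Review Extension: 2539 days claimed exceeds the 1858-day cap, so +1858 days → 15 January 2023.
Administrative Delay Adjustment: +692 days → 7 December 2024.
Prosecution Delay Deduction: −90 days → 8 September 2024.

2024-09-08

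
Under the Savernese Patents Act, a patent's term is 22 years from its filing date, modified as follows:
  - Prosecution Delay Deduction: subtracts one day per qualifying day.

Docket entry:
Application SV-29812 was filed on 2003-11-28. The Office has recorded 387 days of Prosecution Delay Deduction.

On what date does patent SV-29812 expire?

November 6, 2024

Base term: filing date + 22 years → 28 November 2025.
Prosecution Delay Deduction: −387 days → 6 November 2024.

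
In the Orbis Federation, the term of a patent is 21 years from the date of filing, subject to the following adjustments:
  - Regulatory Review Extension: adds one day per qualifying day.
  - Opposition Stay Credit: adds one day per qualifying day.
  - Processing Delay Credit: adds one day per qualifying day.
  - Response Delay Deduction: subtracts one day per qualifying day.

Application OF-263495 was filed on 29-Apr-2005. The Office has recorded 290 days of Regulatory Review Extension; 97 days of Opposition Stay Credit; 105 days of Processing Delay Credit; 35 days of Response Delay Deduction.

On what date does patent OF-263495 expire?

July 30, 2027

Base term: filing date + 21 years → 29 April 2026.
Regulatory Review Extension: +290 days → 13 February 2027.
Opposition Stay Credit: +97 days → 21 May 2027.
Processing Delay Credit: +105 days → 3 September 2027.
Response Delay Deduction: −35 days → 30 July 2027.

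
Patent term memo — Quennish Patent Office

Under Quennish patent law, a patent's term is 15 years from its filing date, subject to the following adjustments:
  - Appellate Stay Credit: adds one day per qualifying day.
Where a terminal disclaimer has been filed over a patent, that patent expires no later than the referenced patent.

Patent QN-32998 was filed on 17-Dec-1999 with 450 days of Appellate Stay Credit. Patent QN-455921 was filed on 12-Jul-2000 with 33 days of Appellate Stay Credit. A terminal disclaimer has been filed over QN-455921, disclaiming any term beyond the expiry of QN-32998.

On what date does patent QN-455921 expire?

August 14, 2015

Natural term of QN-455921:
  Base: filing + 15 years → 12 July 2015.
  Appellate Stay Credit: +33 days → 14 August 2015.
Expiry of referenced patent QN-32998:
  Base: filing + 15 years → 17 December 2014.
  Appellate Stay Credit: +450 days → 11 March 2016.
Terminal disclaimer: QN-455921 expires on the earlier of 14 August 2015 and 11 March 2016.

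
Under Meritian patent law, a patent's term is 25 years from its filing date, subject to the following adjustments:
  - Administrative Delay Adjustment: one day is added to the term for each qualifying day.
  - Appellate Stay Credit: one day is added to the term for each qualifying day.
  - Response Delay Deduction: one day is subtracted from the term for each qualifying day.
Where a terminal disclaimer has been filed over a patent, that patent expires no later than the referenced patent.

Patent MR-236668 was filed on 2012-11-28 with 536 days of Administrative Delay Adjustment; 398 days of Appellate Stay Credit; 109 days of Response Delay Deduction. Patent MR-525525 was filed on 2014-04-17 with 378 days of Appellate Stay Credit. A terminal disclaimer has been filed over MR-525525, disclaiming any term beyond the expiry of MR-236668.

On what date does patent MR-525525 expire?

March 2, 2040

Natural term of MR-525525:
  Base: filing + 25 years → 17 April 2039.
  Appellate Stay Credit: +378 days → 29 April 2040.
Expiry of referenced patent MR-236668:
  Base: filing + 25 years → 28 November 2037.
  Administrative Delay Adjustment: +536 days → 18 May 2039.
  Appellate Stay Credit: +398 days → 19 June 2040.
  Response Delay Deduction: −109 days → 2 March 2040.
Terminal disclaimer: MR-525525 expires on the earlier of 29 April 2040 and 2 March 2040.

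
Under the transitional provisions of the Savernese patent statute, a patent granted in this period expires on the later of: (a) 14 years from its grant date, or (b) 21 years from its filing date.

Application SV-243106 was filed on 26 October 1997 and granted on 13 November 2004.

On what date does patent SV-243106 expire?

2018-11-13

(a) grant + 14 years → 13 November 2018.
(b) filing + 21 years → 26 October 2018.
Later of the two: 13 November 2018.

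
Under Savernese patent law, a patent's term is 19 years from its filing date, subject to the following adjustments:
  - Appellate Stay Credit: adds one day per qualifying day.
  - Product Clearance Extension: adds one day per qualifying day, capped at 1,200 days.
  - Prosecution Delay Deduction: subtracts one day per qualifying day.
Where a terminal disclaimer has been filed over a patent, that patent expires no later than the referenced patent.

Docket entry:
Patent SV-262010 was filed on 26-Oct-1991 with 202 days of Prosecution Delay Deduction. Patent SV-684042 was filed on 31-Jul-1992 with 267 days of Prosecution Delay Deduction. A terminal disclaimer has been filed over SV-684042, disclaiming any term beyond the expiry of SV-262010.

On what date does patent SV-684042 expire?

2010-04-07

Natural term of SV-684042:
  Base: filing + 19 years → 31 July 2011.
  Prosecution Delay Deduction: −267 days → 6 November 2010.
Expiry of referenced patent SV-262010:
  Base: filing + 19 years → 26 October 2010.
  Prosecution Delay Deduction: −202 days → 7 April 2010.
Terminal disclaimer: SV-684042 expires on the earlier of 6 November 2010 and 7 April 2010.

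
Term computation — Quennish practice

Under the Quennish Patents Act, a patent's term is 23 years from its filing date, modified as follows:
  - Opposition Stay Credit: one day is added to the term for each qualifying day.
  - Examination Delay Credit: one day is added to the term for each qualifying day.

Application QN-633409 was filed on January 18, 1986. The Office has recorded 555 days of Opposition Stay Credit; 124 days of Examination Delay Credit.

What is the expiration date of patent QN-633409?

Base term: filing date + 23 years → 18 January 2009.
Opposition Stay Credit: +555 days → 27 July 2010.
Examination Delay Credit: +124 days → 28 November 2010.

2010-11-28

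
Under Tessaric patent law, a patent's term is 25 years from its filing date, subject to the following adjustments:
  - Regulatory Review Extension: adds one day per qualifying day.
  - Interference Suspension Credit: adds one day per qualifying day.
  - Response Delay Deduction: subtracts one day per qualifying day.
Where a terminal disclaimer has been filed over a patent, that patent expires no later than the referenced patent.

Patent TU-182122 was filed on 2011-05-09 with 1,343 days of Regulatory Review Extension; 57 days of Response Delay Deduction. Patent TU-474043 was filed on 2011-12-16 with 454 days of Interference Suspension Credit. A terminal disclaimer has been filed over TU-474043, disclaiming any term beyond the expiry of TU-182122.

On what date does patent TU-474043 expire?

March 15, 2038

Natural term of TU-474043:
  Base: filing + 25 years → 16 December 2036.
  Interference Suspension Credit: +454 days → 15 March 2038.
Expiry of referenced patent TU-182122:
  Base: filing + 25 years → 9 May 2036.
  Regulatory Review Extension: +1343 days → 12 January 2040.
  Response Delay Deduction: −57 days → 16 November 2039.
Terminal disclaimer: TU-474043 expires on the earlier of 15 March 2038 and 16 November 2039.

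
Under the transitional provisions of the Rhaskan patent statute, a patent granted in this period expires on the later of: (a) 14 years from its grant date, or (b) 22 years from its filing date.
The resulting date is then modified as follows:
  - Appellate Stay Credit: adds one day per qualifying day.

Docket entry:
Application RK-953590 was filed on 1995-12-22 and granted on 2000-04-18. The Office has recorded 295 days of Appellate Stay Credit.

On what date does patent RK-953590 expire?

2018-10-13

(a) grant + 14 years → 18 April 2014.
(b) filing + 22 years → 22 December 2017.
Later of the two: 22 December 2017.
Appellate Stay Credit: +295 days → 13 October 2018.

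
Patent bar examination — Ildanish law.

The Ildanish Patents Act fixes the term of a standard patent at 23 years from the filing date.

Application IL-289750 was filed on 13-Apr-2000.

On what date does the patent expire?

April 13, 2023

Filing date + 23 years → 13 April 2023.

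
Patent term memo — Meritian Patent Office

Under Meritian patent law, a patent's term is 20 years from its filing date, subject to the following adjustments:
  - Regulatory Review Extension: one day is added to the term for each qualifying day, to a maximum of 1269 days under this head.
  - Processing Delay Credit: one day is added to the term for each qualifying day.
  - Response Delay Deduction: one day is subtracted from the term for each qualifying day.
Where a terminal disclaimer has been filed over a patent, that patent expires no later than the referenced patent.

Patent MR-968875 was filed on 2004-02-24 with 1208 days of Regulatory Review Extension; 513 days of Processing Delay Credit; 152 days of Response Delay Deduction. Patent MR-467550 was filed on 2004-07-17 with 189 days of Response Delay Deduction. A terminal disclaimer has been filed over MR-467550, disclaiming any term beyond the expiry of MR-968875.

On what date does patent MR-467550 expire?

Natural term of MR-467550:
  Base: filing + 20 years → 17 July 2024.
  Response Delay Deduction: −189 days → 10 January 2024.
Expiry of referenced patent MR-968875:
  Base: filing + 20 years → 24 February 2024.
  Regulatory Review Extension: 1208 days (within the 1269-day cap) → +1208 days → 16 June 2027.
  Processing Delay Credit: +513 days → 10 November 2028.
  Response Delay Deduction: −152 days → 11 June 2028.
Terminal disclaimer: MR-467550 expires on the earlier of 10 January 2024 and 11 June 2028.

2024-01-10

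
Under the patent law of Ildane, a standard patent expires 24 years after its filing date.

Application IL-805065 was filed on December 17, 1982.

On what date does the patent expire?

Filing date + 24 years → 17 December 2006.

2006-12-17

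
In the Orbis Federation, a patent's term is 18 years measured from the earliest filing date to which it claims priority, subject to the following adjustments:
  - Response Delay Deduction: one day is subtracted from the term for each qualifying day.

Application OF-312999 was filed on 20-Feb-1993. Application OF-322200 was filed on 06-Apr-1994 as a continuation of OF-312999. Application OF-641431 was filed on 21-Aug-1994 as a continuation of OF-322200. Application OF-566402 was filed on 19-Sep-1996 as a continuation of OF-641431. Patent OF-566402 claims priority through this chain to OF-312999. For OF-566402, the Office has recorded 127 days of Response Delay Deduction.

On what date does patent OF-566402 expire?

Earliest priority filing: 20 February 1993.
Base term: 20 February 1993 + 18 years → 20 February 2011.
Response Delay Deduction: −127 days → 16 October 2010.

October 16, 2010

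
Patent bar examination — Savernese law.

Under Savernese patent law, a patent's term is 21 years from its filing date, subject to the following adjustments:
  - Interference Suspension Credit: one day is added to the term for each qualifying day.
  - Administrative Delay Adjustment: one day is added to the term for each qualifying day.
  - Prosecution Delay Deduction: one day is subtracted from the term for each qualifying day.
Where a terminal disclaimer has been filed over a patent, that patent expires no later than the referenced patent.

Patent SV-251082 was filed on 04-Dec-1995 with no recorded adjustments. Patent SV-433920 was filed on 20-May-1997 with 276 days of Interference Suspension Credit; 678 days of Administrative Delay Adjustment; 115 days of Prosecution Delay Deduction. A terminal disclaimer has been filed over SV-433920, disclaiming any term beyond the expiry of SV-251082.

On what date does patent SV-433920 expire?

Natural term of SV-433920:
  Base: filing + 21 years → 20 May 2018.
  Interference Suspension Credit: +276 days → 20 February 2019.
  Administrative Delay Adjustment: +678 days → 29 December 2020.
  Prosecution Delay Deduction: −115 days → 5 September 2020.
Expiry of referenced patent SV-251082:
  Base: filing + 21 years → 4 December 2016.
Terminal disclaimer: SV-433920 expires on the earlier of 5 September 2020 and 4 December 2016.

2016-12-04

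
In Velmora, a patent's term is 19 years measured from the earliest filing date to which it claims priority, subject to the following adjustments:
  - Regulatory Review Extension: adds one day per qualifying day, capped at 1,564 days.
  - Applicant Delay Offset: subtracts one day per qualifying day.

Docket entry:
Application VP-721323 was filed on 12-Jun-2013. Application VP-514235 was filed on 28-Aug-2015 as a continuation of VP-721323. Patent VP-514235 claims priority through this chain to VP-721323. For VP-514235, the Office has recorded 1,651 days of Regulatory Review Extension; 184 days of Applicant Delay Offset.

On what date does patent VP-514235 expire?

March 23, 2036

Earliest priority filing: 12 June 2013.
Base term: 12 June 2013 + 19 years → 12 June 2032.
Regulatory Review Extension: 1651 days claimed exceeds the 1564-day cap, so +1564 days → 23 September 2036.
Applicant Delay Offset: −184 days → 23 March 2036.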